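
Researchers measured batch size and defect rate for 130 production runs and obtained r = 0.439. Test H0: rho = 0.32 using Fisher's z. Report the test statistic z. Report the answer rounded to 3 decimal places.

1.570

Fisher z: atanh(0.439) = 0.470991, atanh(0.32) = 0.331647
z = (z_r − z_0)·√(n−3) = (0.470991 − 0.331647)·√127 = 0.139344 · 11.269428 = 1.570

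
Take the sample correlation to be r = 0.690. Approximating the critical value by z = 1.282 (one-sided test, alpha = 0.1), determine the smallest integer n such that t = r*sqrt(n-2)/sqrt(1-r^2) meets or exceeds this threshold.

4

Need r·√(n−2)/√(1−r²) ≥ 1.282
√(n−2) ≥ 1.282·√(1−0.476100) / 0.690 = 1.282·0.723809 / 0.690 = 1.3448
n−2 ≥ 1.8085  ⇒  n ≥ 3.8085
Smallest integer n = 4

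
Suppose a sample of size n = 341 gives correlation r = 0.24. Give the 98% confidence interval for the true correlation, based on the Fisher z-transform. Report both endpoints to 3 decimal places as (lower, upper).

Fisher z: z_r = atanh(r) = ½·ln((1+0.24)/(1−0.24)) = 0.244774
SE(z) = 1/√(n−3) = 1/√338 = 0.054393
98% ⇒ z* = 2.326; margin = 2.326·0.054393 = 0.126518
CI on z-scale: (0.118256, 0.371292)
Back-transform: tanh(0.118256) = 0.117708, tanh(0.371292) = 0.355121

(0.118, 0.355)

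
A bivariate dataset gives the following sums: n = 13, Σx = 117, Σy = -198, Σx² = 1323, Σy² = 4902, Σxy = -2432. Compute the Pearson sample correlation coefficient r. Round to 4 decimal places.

S_xy = nΣxy − ΣxΣy = 13·(-2432) − 117·(-198) = -31616 − (-23166) = -8450
S_xx = nΣx² − (Σx)² = 13·1323 − 117² = 17199 − 13689 = 3510
S_yy = nΣy² − (Σy)² = 13·4902 − (-198)² = 63726 − 39204 = 24522
r = S_xy / √(S_xx·S_yy) = -8450 / √(3510·24522) = -8450 / √86072220 = -8450 / 9277.5115 = -0.9108

-0.9108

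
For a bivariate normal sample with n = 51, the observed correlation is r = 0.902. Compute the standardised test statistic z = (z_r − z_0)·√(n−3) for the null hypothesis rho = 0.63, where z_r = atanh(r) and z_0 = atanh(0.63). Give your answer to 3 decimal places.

Fisher z: atanh(0.902) = 1.482847, atanh(0.63) = 0.741416
z = (z_r − z_0)·√(n−3) = (1.482847 − 0.741416)·√48 = 0.741431 · 6.928203 = 5.137

5.137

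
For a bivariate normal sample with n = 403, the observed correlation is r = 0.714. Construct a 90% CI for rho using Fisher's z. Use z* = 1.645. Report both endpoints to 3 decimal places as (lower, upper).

(0.671, 0.752)

Fisher z: z_r = atanh(r) = ½·ln((1+0.714)/(1−0.714)) = 0.895297
SE(z) = 1/√(n−3) = 1/√400 = 0.050000
90% ⇒ z* = 1.645; margin = 1.645·0.050000 = 0.082250
CI on z-scale: (0.813047, 0.977547)
Back-transform: tanh(0.813047) = 0.671268, tanh(0.977547) = 0.752002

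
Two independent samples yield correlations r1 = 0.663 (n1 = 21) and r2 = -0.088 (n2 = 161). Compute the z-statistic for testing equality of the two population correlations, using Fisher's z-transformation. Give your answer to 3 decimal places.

3.563

z1 = atanh(0.663) = 0.798148,  z2 = atanh(-0.088) = -0.088228
SE = √(1/(n1−3) + 1/(n2−3)) = √(1/18 + 1/158) = √(0.0555556 + 0.0063291) = √0.0618847 = 0.248766
z = (z1 − z2)/SE = (0.798148 − (-0.088228)) / 0.248766 = 0.886376 / 0.248766 = 3.563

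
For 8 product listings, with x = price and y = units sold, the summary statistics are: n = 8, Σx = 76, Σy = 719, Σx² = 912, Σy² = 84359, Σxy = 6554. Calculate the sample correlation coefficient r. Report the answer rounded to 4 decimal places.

-0.1428

S_xy = nΣxy − ΣxΣy = 8·6554 − 76·719 = 52432 − 54644 = -2212
S_xx = nΣx² − (Σx)² = 8·912 − 76² = 7296 − 5776 = 1520
S_yy = nΣy² − (Σy)² = 8·84359 − 719² = 674872 − 516961 = 157911
r = S_xy / √(S_xx·S_yy) = -2212 / √(1520·157911) = -2212 / √240024720 = -2212 / 15492.7312 = -0.1428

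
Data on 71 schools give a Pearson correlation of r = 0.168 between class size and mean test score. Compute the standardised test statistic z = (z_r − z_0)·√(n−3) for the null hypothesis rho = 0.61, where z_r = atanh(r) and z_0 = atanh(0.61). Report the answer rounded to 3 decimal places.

Fisher z: atanh(0.168) = 0.169608, atanh(0.61) = 0.708921
z = (z_r − z_0)·√(n−3) = (0.169608 − 0.708921)·√68 = -0.539313 · 8.246211 = -4.447

-4.447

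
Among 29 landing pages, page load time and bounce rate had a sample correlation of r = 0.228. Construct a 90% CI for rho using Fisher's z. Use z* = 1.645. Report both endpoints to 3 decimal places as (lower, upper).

(-0.090, 0.504)

Fisher z: z_r = atanh(r) = ½·ln((1+0.228)/(1−0.228)) = 0.232079
SE(z) = 1/√(n−3) = 1/√26 = 0.196116
90% ⇒ z* = 1.645; margin = 1.645·0.196116 = 0.322611
CI on z-scale: (-0.090532, 0.554690)
Back-transform: tanh(-0.090532) = -0.090285, tanh(0.554690) = 0.504027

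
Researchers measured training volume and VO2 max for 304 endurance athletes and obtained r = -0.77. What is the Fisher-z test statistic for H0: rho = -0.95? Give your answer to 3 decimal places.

14.078

Fisher z: atanh(-0.77) = -1.020328, atanh(-0.95) = -1.831781
z = (z_r − z_0)·√(n−3) = (-1.020328 − (-1.831781))·√301 = 0.811453 · 17.349352 = 14.078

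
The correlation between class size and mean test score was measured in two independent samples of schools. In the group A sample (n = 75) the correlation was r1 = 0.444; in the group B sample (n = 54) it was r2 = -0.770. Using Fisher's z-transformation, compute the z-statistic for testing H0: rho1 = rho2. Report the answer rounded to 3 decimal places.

z1 = atanh(0.444) = 0.477202,  z2 = atanh(-0.770) = -1.020328
SE = √(1/(n1−3) + 1/(n2−3)) = √(1/72 + 1/51) = √(0.0138889 + 0.0196078) = √0.0334967 = 0.183021
z = (z1 − z2)/SE = (0.477202 − (-1.020328)) / 0.183021 = 1.497530 / 0.183021 = 8.182

8.182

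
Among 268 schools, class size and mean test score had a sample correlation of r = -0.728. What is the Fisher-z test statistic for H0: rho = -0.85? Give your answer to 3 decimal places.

z_r = atanh(-0.728) = -0.924459,  z_0 = atanh(-0.85) = -1.256153
SE = 1/√(n−3) = 1/√265 = 0.061430
z = (z_r − z_0)/SE = (-0.924459 − (-1.256153)) / 0.061430 = 0.331694 / 0.061430 = 5.400

5.400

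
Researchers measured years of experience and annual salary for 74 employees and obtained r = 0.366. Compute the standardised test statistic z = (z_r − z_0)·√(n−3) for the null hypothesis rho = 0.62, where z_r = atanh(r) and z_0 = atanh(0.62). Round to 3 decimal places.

Fisher z: atanh(0.366) = 0.383797, atanh(0.62) = 0.725005
z = (z_r − z_0)·√(n−3) = (0.383797 − 0.725005)·√71 = -0.341208 · 8.426150 = -2.875

-2.875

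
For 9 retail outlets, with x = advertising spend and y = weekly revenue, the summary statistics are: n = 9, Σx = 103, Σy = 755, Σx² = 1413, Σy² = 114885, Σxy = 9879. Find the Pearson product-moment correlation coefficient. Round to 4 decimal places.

Numerator: nΣxy − (Σx)(Σy) = 9·9879 − (103)(755) = 11146
Denominator: √[(nΣx²−(Σx)²)(nΣy²−(Σy)²)]
  nΣx²−(Σx)² = 9·1413 − 10609 = 2108;  nΣy²−(Σy)² = 9·114885 − 570025 = 463940
  √(2108·463940) = √977985520 = 31272.7600
r = 11146 / 31272.7600 = 0.3564

0.3564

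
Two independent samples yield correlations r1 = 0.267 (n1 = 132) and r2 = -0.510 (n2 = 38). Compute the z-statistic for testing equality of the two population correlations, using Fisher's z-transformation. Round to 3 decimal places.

Fisher z-transforms: z1 = atanh(0.267) = 0.273631, z2 = atanh(-0.510) = -0.562730; difference d = 0.836361
Var(d) = 1/129 + 1/35 = 0.0077519 + 0.0285714 = 0.0363233
z = d/√Var(d) = 0.836361 / √0.0363233 = 0.836361 / 0.190587 = 4.388

4.388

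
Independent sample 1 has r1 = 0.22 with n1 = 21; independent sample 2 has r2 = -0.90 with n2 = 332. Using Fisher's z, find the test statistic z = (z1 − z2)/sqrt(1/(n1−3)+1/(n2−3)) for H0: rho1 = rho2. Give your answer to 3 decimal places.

7.006

z1 = atanh(0.22) = 0.223656,  z2 = atanh(-0.90) = -1.472219
SE = √(1/(n1−3) + 1/(n2−3)) = √(1/18 + 1/329) = √(0.0555556 + 0.0030395) = √0.0585951 = 0.242064
z = (z1 − z2)/SE = (0.223656 − (-1.472219)) / 0.242064 = 1.695875 / 0.242064 = 7.006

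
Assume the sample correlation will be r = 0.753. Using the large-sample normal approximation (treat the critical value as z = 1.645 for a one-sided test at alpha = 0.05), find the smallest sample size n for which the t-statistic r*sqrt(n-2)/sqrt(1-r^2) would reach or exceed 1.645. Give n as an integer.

Need r·√(n−2)/√(1−r²) ≥ 1.645
√(n−2) ≥ 1.645·√(1−0.567009) / 0.753 = 1.645·0.658021 / 0.753 = 1.4375
n−2 ≥ 2.0664  ⇒  n ≥ 4.0664
Smallest integer n = 5

5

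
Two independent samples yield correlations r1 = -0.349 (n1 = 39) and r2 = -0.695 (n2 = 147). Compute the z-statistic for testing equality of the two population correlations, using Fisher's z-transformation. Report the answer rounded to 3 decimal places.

z1 = atanh(-0.349) = -0.364305,  z2 = atanh(-0.695) = -0.857563
SE = √(1/(n1−3) + 1/(n2−3)) = √(1/36 + 1/144) = √(0.0277778 + 0.0069444) = √0.0347222 = 0.186339
z = (z1 − z2)/SE = (-0.364305 − (-0.857563)) / 0.186339 = 0.493258 / 0.186339 = 2.647

2.647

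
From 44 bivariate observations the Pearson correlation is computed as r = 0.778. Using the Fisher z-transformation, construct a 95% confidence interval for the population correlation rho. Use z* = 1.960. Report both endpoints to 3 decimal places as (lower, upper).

z_r = atanh(0.778) = 1.040284;  SE = 1/√(n−3) = 1/√41 = 0.156174
z-limits: 1.040284 ± 1.960·0.156174 = 1.040284 ± 0.306101 = [0.734183, 1.346385]
ρ-limits: (tanh 0.734183, tanh 1.346385) = (0.626, 0.873)

(0.626, 0.873)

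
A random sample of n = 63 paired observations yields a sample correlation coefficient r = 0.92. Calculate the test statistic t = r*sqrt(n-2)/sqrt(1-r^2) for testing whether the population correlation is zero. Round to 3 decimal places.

1 − r² = 1 − 0.8464 = 0.1536;  √(1−r²) = 0.391918
√(n−2) = √61 = 7.810250
t = r·√(n−2)/√(1−r²) = 0.92 · 7.810250 / 0.391918 = 18.334

18.334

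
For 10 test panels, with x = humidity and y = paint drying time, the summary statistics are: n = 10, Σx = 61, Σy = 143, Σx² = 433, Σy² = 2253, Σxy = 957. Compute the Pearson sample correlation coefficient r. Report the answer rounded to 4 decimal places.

0.7524

S_xy = nΣxy − ΣxΣy = 10·957 − 61·143 = 9570 − 8723 = 847
S_xx = nΣx² − (Σx)² = 10·433 − 61² = 4330 − 3721 = 609
S_yy = nΣy² − (Σy)² = 10·2253 − 143² = 22530 − 20449 = 2081
r = S_xy / √(S_xx·S_yy) = 847 / √(609·2081) = 847 / √1267329 = 847 / 1125.7571 = 0.7524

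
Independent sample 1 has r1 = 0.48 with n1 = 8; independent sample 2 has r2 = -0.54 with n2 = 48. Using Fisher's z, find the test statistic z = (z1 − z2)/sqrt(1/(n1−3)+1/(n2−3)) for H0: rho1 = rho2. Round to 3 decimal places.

Fisher z-transforms: z1 = atanh(0.48) = 0.522984, z2 = atanh(-0.54) = -0.604156; difference d = 1.127140
Var(d) = 1/5 + 1/45 = 0.2000000 + 0.0222222 = 0.2222222
z = d/√Var(d) = 1.127140 / √0.2222222 = 1.127140 / 0.471404 = 2.391

2.391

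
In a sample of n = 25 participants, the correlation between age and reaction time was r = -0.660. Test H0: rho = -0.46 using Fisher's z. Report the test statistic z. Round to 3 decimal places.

Fisher z: atanh(-0.660) = -0.792814, atanh(-0.46) = -0.497311
z = (z_r − z_0)·√(n−3) = (-0.792814 − (-0.497311))·√22 = -0.295503 · 4.690416 = -1.386

-1.386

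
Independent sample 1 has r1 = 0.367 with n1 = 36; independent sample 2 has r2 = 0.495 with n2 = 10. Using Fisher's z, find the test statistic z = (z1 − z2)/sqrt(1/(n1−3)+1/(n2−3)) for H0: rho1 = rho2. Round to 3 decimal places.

-0.379

z1 = atanh(0.367) = 0.384952,  z2 = atanh(0.495) = 0.542662
SE = √(1/(n1−3) + 1/(n2−3)) = √(1/33 + 1/7) = √(0.0303030 + 0.1428571) = √0.1731601 = 0.416125
z = (z1 − z2)/SE = (0.384952 − 0.542662) / 0.416125 = -0.157710 / 0.416125 = -0.379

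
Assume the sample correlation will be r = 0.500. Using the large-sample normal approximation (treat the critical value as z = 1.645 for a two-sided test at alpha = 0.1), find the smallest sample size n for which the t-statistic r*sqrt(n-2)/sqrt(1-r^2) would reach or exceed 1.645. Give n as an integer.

11

r√(n−2)/√(1−r²) ≥ 1.645  ⇔  n−2 ≥ (1.645)²·(1−r²)/r²
(1−r²)/r² = (1−0.250000)/0.250000 = 3.0000
n ≥ 2 + 2.706025·3.0000 = 2 + 8.1181 = 10.1181
⌈10.1181⌉ = 11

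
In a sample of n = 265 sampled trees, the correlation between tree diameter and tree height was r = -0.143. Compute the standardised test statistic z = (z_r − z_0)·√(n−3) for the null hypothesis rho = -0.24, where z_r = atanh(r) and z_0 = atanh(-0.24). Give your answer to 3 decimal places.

1.631

Fisher z: atanh(-0.143) = -0.143987, atanh(-0.24) = -0.244774
z = (z_r − z_0)·√(n−3) = (-0.143987 − (-0.244774))·√262 = 0.100787 · 16.186414 = 1.631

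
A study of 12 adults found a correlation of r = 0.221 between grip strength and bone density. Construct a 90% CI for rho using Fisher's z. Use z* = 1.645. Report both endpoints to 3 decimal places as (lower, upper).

(-0.313, 0.649)

Fisher z: z_r = atanh(r) = ½·ln((1+0.221)/(1−0.221)) = 0.224707
SE(z) = 1/√(n−3) = 1/√9 = 0.333333
90% ⇒ z* = 1.645; margin = 1.645·0.333333 = 0.548333
CI on z-scale: (-0.323626, 0.773040)
Back-transform: tanh(-0.323626) = -0.312782, tanh(0.773040) = 0.648694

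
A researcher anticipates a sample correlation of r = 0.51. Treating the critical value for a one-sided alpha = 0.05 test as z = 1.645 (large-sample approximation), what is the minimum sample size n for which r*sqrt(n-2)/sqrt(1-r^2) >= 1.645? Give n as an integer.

10

Need r·√(n−2)/√(1−r²) ≥ 1.645
√(n−2) ≥ 1.645·√(1−0.2601) / 0.51 = 1.645·0.860174 / 0.51 = 2.7745
n−2 ≥ 7.6979  ⇒  n ≥ 9.6979
Smallest integer n = 10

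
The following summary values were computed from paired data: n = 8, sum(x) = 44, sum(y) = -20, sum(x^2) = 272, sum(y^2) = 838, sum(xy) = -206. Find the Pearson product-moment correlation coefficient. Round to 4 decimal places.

Numerator: nΣxy − (Σx)(Σy) = 8·(-206) − (44)(-20) = -768
Denominator: √[(nΣx²−(Σx)²)(nΣy²−(Σy)²)]
  nΣx²−(Σx)² = 8·272 − 1936 = 240;  nΣy²−(Σy)² = 8·838 − 400 = 6304
  √(240·6304) = √1512960 = 1230.0244
r = -768 / 1230.0244 = -0.6244

-0.6244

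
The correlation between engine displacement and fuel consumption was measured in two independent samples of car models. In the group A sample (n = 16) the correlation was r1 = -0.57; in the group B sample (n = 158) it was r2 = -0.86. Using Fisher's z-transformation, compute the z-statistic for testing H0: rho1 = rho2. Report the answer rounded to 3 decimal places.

2.237

z1 = atanh(-0.57) = -0.647523,  z2 = atanh(-0.86) = -1.293345
SE = √(1/(n1−3) + 1/(n2−3)) = √(1/13 + 1/155) = √(0.0769231 + 0.0064516) = √0.0833747 = 0.288747
z = (z1 − z2)/SE = (-0.647523 − (-1.293345)) / 0.288747 = 0.645822 / 0.288747 = 2.237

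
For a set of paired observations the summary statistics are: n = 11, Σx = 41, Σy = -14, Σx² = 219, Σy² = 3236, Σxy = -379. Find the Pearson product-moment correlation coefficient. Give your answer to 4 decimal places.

-0.7082

Numerator: nΣxy − (Σx)(Σy) = 11·(-379) − (41)(-14) = -3595
Denominator: √[(nΣx²−(Σx)²)(nΣy²−(Σy)²)]
  nΣx²−(Σx)² = 11·219 − 1681 = 728;  nΣy²−(Σy)² = 11·3236 − 196 = 35400
  √(728·35400) = √25771200 = 5076.5343
r = -3595 / 5076.5343 = -0.7082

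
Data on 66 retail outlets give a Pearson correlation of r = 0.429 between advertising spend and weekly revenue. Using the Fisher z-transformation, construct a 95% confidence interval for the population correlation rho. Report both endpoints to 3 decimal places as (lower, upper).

(0.209, 0.608)

z_r = atanh(0.429) = 0.458670;  SE = 1/√(n−3) = 1/√63 = 0.125988
z-limits: 0.458670 ± 1.960·0.125988 = 0.458670 ± 0.246936 = [0.211734, 0.705606]
ρ-limits: (tanh 0.211734, tanh 0.705606) = (0.209, 0.608)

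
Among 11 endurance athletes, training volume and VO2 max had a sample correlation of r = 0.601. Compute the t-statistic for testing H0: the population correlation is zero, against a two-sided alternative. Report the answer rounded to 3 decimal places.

1 − r² = 1 − 0.361201 = 0.638799;  √(1−r²) = 0.799249
√(n−2) = √9 = 3.000000
t = r·√(n−2)/√(1−r²) = 0.601 · 3.000000 / 0.799249 = 2.256

2.256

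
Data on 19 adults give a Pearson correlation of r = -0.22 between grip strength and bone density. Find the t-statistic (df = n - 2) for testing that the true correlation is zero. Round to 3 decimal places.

-0.930

t = r·√(n−2) / √(1−r²) with r = -0.22, n = 19
  = -0.22·√17 / √(1 − 0.0484)
  = -0.22·4.123106 / 0.975500
  = -0.907083 / 0.975500 = -0.930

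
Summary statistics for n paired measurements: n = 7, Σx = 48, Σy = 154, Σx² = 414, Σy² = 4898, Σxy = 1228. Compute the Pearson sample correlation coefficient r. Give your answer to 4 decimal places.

Numerator: nΣxy − (Σx)(Σy) = 7·1228 − (48)(154) = 1204
Denominator: √[(nΣx²−(Σx)²)(nΣy²−(Σy)²)]
  nΣx²−(Σx)² = 7·414 − 2304 = 594;  nΣy²−(Σy)² = 7·4898 − 23716 = 10570
  √(594·10570) = √6278580 = 2505.7095
r = 1204 / 2505.7095 = 0.4805

0.4805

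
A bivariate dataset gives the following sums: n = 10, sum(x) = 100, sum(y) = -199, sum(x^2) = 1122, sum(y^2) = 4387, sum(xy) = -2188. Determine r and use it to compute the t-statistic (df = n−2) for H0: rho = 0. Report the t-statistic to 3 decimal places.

Numerator: nΣxy − (Σx)(Σy) = 10·(-2188) − (100)(-199) = -1980
Denominator: √[(nΣx²−(Σx)²)(nΣy²−(Σy)²)]
  nΣx²−(Σx)² = 10·1122 − 10000 = 1220;  nΣy²−(Σy)² = 10·4387 − 39601 = 4269
  √(1220·4269) = √5208180 = 2282.1437
r = -1980 / 2282.1437 = -0.8676
t = r·√(n−2)/√(1−r²) = -0.8676·√8 / √(1−0.752730) = -2.453943 / 0.497263 = -4.935

-4.935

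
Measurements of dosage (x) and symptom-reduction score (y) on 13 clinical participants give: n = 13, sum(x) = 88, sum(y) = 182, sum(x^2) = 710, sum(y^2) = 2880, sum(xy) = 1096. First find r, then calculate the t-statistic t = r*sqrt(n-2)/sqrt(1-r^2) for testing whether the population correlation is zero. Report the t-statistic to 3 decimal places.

Numerator: nΣxy − (Σx)(Σy) = 13·1096 − (88)(182) = -1768
Denominator: √[(nΣx²−(Σx)²)(nΣy²−(Σy)²)]
  nΣx²−(Σx)² = 13·710 − 7744 = 1486;  nΣy²−(Σy)² = 13·2880 − 33124 = 4316
  √(1486·4316) = √6413576 = 2532.5039
r = -1768 / 2532.5039 = -0.6981
t = r·√(n−2)/√(1−r²) = -0.6981·√11 / √(1−0.487344) = -2.315336 / 0.716000 = -3.234

-3.234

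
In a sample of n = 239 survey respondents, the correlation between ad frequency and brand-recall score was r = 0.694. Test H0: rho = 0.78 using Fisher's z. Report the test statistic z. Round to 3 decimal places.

-2.915

z_r = atanh(0.694) = 0.855631,  z_0 = atanh(0.78) = 1.045371
SE = 1/√(n−3) = 1/√236 = 0.065094
z = (z_r − z_0)/SE = (0.855631 − 1.045371) / 0.065094 = -0.189740 / 0.065094 = -2.915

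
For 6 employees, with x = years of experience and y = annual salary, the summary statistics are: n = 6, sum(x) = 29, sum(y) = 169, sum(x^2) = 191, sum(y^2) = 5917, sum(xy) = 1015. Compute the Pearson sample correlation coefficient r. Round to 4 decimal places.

S_xy = nΣxy − ΣxΣy = 6·1015 − 29·169 = 6090 − 4901 = 1189
S_xx = nΣx² − (Σx)² = 6·191 − 29² = 1146 − 841 = 305
S_yy = nΣy² − (Σy)² = 6·5917 − 169² = 35502 − 28561 = 6941
r = S_xy / √(S_xx·S_yy) = 1189 / √(305·6941) = 1189 / √2117005 = 1189 / 1454.9931 = 0.8172

0.8172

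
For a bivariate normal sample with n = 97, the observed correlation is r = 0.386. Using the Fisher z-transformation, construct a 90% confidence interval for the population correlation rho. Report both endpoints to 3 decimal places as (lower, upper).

(0.233, 0.520)

Fisher z: z_r = atanh(r) = ½·ln((1+0.386)/(1−0.386)) = 0.407091
SE(z) = 1/√(n−3) = 1/√94 = 0.103142
90% ⇒ z* = 1.645; margin = 1.645·0.103142 = 0.169669
CI on z-scale: (0.237422, 0.576760)
Back-transform: tanh(0.237422) = 0.233059, tanh(0.576760) = 0.520307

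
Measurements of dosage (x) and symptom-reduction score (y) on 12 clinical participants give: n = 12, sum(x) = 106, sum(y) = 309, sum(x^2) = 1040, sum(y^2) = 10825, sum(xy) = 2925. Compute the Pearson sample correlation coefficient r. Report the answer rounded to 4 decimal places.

0.3585

S_xy = nΣxy − ΣxΣy = 12·2925 − 106·309 = 35100 − 32754 = 2346
S_xx = nΣx² − (Σx)² = 12·1040 − 106² = 12480 − 11236 = 1244
S_yy = nΣy² − (Σy)² = 12·10825 − 309² = 129900 − 95481 = 34419
r = S_xy / √(S_xx·S_yy) = 2346 / √(1244·34419) = 2346 / √42817236 = 2346 / 6543.4881 = 0.3585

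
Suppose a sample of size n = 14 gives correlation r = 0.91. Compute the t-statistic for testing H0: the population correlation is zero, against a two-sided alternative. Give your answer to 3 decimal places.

1 − r² = 1 − 0.8281 = 0.1719;  √(1−r²) = 0.414608
√(n−2) = √12 = 3.464102
t = r·√(n−2)/√(1−r²) = 0.91 · 3.464102 / 0.414608 = 7.603

7.603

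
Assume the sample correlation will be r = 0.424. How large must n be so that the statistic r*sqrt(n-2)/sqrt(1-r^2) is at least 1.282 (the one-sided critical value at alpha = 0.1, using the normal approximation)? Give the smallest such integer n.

Need r·√(n−2)/√(1−r²) ≥ 1.282
√(n−2) ≥ 1.282·√(1−0.179776) / 0.424 = 1.282·0.905662 / 0.424 = 2.7383
n−2 ≥ 7.4983  ⇒  n ≥ 9.4983
Smallest integer n = 10

10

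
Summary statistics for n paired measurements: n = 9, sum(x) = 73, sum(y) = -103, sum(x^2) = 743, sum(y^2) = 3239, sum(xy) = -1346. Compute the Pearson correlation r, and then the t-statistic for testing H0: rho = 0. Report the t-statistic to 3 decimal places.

-6.029

S_xy = nΣxy − ΣxΣy = 9·(-1346) − 73·(-103) = -12114 − (-7519) = -4595
S_xx = nΣx² − (Σx)² = 9·743 − 73² = 6687 − 5329 = 1358
S_yy = nΣy² − (Σy)² = 9·3239 − (-103)² = 29151 − 10609 = 18542
r = S_xy / √(S_xx·S_yy) = -4595 / √(1358·18542) = -4595 / √25180036 = -4595 / 5017.9713 = -0.9157
t = r·√(n−2)/√(1−r²) = -0.9157·√7 / √(1−0.838506) = -2.422714 / 0.401863 = -6.029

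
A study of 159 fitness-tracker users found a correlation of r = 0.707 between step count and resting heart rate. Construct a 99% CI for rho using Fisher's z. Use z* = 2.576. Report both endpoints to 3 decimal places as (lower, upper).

(0.588, 0.796)

z_r = atanh(0.707) = 0.881160;  SE = 1/√(n−3) = 1/√156 = 0.080064
z-limits: 0.881160 ± 2.576·0.080064 = 0.881160 ± 0.206245 = [0.674915, 1.087405]
ρ-limits: (tanh 0.674915, tanh 1.087405) = (0.588, 0.796)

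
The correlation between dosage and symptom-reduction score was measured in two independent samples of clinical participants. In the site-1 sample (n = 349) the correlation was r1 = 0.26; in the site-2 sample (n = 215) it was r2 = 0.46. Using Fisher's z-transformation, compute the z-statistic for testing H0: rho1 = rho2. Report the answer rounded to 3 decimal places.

-2.651

Fisher z-transforms: z1 = atanh(0.26) = 0.266108, z2 = atanh(0.46) = 0.497311; difference d = -0.231203
Var(d) = 1/346 + 1/212 = 0.0028902 + 0.0047170 = 0.0076072
z = d/√Var(d) = -0.231203 / √0.0076072 = -0.231203 / 0.087219 = -2.651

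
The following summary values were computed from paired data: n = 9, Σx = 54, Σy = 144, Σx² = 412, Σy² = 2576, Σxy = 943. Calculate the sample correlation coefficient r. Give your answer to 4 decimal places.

Numerator: nΣxy − (Σx)(Σy) = 9·943 − (54)(144) = 711
Denominator: √[(nΣx²−(Σx)²)(nΣy²−(Σy)²)]
  nΣx²−(Σx)² = 9·412 − 2916 = 792;  nΣy²−(Σy)² = 9·2576 − 20736 = 2448
  √(792·2448) = √1938816 = 1392.4137
r = 711 / 1392.4137 = 0.5106

0.5106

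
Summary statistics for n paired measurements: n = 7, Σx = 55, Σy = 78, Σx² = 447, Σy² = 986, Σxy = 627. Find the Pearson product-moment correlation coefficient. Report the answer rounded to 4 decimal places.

0.3394

Numerator: nΣxy − (Σx)(Σy) = 7·627 − (55)(78) = 99
Denominator: √[(nΣx²−(Σx)²)(nΣy²−(Σy)²)]
  nΣx²−(Σx)² = 7·447 − 3025 = 104;  nΣy²−(Σy)² = 7·986 − 6084 = 818
  √(104·818) = √85072 = 291.6710
r = 99 / 291.6710 = 0.3394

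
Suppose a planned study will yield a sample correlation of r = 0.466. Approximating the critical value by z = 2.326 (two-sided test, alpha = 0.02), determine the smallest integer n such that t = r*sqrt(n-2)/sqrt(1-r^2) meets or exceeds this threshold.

22

Need r·√(n−2)/√(1−r²) ≥ 2.326
√(n−2) ≥ 2.326·√(1−0.217156) / 0.466 = 2.326·0.884785 / 0.466 = 4.4163
n−2 ≥ 19.5037  ⇒  n ≥ 21.5037
Smallest integer n = 22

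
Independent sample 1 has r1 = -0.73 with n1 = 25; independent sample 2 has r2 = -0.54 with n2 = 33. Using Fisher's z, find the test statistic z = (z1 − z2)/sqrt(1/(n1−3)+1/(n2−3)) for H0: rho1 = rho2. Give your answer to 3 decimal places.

-1.156

z1 = atanh(-0.73) = -0.928727,  z2 = atanh(-0.54) = -0.604156
SE = √(1/(n1−3) + 1/(n2−3)) = √(1/22 + 1/30) = √(0.0454545 + 0.0333333) = √0.0787878 = 0.280692
z = (z1 − z2)/SE = (-0.928727 − (-0.604156)) / 0.280692 = -0.324571 / 0.280692 = -1.156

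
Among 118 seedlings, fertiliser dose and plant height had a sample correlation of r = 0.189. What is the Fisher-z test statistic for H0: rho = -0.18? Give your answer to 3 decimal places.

z_r = atanh(0.189) = 0.191300,  z_0 = atanh(-0.18) = -0.181983
SE = 1/√(n−3) = 1/√115 = 0.093250
z = (z_r − z_0)/SE = (0.191300 − (-0.181983)) / 0.093250 = 0.373283 / 0.093250 = 4.003

4.003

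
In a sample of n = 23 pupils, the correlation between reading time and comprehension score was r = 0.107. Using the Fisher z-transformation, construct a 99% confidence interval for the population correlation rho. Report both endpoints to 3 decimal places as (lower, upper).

(-0.437, 0.594)

z_r = atanh(0.107) = 0.107411;  SE = 1/√(n−3) = 1/√20 = 0.223607
z-limits: 0.107411 ± 2.576·0.223607 = 0.107411 ± 0.576012 = [-0.468601, 0.683423]
ρ-limits: (tanh -0.468601, tanh 0.683423) = (-0.437, 0.594)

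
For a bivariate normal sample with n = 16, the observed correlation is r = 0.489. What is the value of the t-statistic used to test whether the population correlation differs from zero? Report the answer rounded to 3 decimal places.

1 − r² = 1 − 0.239121 = 0.760879;  √(1−r²) = 0.872284
√(n−2) = √14 = 3.741657
t = r·√(n−2)/√(1−r²) = 0.489 · 3.741657 / 0.872284 = 2.098

2.098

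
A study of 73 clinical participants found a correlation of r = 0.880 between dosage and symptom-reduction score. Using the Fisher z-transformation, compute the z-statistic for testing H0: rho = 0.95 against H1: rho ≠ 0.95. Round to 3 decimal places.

-3.815

z_r = atanh(0.880) = 1.375768,  z_0 = atanh(0.95) = 1.831781
SE = 1/√(n−3) = 1/√70 = 0.119523
z = (z_r − z_0)/SE = (1.375768 − 1.831781) / 0.119523 = -0.456013 / 0.119523 = -3.815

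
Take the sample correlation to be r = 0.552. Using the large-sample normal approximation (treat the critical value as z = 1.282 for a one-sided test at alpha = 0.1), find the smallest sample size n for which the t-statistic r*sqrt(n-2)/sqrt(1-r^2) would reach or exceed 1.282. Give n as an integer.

6

r√(n−2)/√(1−r²) ≥ 1.282  ⇔  n−2 ≥ (1.282)²·(1−r²)/r²
(1−r²)/r² = (1−0.304704)/0.304704 = 2.2819
n ≥ 2 + 1.643524·2.2819 = 2 + 3.7504 = 5.7504
⌈5.7504⌉ = 6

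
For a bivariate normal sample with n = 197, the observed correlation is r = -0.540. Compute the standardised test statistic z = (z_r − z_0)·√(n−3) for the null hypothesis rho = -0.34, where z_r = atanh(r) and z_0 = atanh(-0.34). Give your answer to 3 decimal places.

-3.483

z_r = atanh(-0.540) = -0.604156,  z_0 = atanh(-0.34) = -0.354093
SE = 1/√(n−3) = 1/√194 = 0.071796
z = (z_r − z_0)/SE = (-0.604156 − (-0.354093)) / 0.071796 = -0.250063 / 0.071796 = -3.483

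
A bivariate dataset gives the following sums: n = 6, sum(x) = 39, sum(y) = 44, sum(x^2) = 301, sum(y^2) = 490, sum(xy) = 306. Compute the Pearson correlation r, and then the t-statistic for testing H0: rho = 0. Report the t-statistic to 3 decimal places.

0.460

Numerator: nΣxy − (Σx)(Σy) = 6·306 − (39)(44) = 120
Denominator: √[(nΣx²−(Σx)²)(nΣy²−(Σy)²)]
  nΣx²−(Σx)² = 6·301 − 1521 = 285;  nΣy²−(Σy)² = 6·490 − 1936 = 1004
  √(285·1004) = √286140 = 534.9206
r = 120 / 534.9206 = 0.2243
t = r·√(n−2)/√(1−r²) = 0.2243·√4 / √(1−0.050310) = 0.448600 / 0.974520 = 0.460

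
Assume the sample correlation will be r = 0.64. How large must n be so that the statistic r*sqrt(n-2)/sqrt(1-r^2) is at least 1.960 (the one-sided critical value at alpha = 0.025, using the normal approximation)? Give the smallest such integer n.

8

r√(n−2)/√(1−r²) ≥ 1.960  ⇔  n−2 ≥ (1.960)²·(1−r²)/r²
(1−r²)/r² = (1−0.4096)/0.4096 = 1.4414
n ≥ 2 + 3.8416·1.4414 = 2 + 5.5373 = 7.5373
⌈7.5373⌉ = 8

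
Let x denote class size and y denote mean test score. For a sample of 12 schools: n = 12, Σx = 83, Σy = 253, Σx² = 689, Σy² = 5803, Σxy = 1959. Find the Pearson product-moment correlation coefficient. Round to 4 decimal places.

0.9007

S_xy = nΣxy − ΣxΣy = 12·1959 − 83·253 = 23508 − 20999 = 2509
S_xx = nΣx² − (Σx)² = 12·689 − 83² = 8268 − 6889 = 1379
S_yy = nΣy² − (Σy)² = 12·5803 − 253² = 69636 − 64009 = 5627
r = S_xy / √(S_xx·S_yy) = 2509 / √(1379·5627) = 2509 / √7759633 = 2509 / 2785.6118 = 0.9007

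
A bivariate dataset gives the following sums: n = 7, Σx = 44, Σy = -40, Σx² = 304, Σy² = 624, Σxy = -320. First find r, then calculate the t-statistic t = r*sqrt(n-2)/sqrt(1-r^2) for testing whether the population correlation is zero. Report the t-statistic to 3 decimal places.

Numerator: nΣxy − (Σx)(Σy) = 7·(-320) − (44)(-40) = -480
Denominator: √[(nΣx²−(Σx)²)(nΣy²−(Σy)²)]
  nΣx²−(Σx)² = 7·304 − 1936 = 192;  nΣy²−(Σy)² = 7·624 − 1600 = 2768
  √(192·2768) = √531456 = 729.0103
r = -480 / 729.0103 = -0.6584
t = r·√(n−2)/√(1−r²) = -0.6584·√5 / √(1−0.433491) = -1.472227 / 0.752668 = -1.956

-1.956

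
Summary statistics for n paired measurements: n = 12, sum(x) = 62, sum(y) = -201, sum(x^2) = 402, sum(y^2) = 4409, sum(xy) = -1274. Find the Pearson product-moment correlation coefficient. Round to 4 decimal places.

-0.8072

Numerator: nΣxy − (Σx)(Σy) = 12·(-1274) − (62)(-201) = -2826
Denominator: √[(nΣx²−(Σx)²)(nΣy²−(Σy)²)]
  nΣx²−(Σx)² = 12·402 − 3844 = 980;  nΣy²−(Σy)² = 12·4409 − 40401 = 12507
  √(980·12507) = √12256860 = 3500.9799
r = -2826 / 3500.9799 = -0.8072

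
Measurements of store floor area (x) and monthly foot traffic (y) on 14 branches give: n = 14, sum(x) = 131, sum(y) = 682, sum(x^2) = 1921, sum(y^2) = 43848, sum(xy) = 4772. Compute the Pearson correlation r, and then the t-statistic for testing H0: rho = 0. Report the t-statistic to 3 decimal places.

-2.546

Numerator: nΣxy − (Σx)(Σy) = 14·4772 − (131)(682) = -22534
Denominator: √[(nΣx²−(Σx)²)(nΣy²−(Σy)²)]
  nΣx²−(Σx)² = 14·1921 − 17161 = 9733;  nΣy²−(Σy)² = 14·43848 − 465124 = 148748
  √(9733·148748) = √1447764284 = 38049.4978
r = -22534 / 38049.4978 = -0.5922
t = r·√(n−2)/√(1−r²) = -0.5922·√12 / √(1−0.350701) = -2.051441 / 0.805791 = -2.546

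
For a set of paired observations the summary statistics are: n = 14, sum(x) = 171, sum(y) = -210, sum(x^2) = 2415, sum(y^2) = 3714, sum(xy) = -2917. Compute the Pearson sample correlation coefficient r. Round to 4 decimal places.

S_xy = nΣxy − ΣxΣy = 14·(-2917) − 171·(-210) = -40838 − (-35910) = -4928
S_xx = nΣx² − (Σx)² = 14·2415 − 171² = 33810 − 29241 = 4569
S_yy = nΣy² − (Σy)² = 14·3714 − (-210)² = 51996 − 44100 = 7896
r = S_xy / √(S_xx·S_yy) = -4928 / √(4569·7896) = -4928 / √36076824 = -4928 / 6006.3986 = -0.8205

-0.8205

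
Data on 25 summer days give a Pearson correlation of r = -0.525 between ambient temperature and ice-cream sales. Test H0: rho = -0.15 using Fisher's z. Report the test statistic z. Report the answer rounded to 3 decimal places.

z_r = atanh(-0.525) = -0.583217,  z_0 = atanh(-0.15) = -0.151140
SE = 1/√(n−3) = 1/√22 = 0.213201
z = (z_r − z_0)/SE = (-0.583217 − (-0.151140)) / 0.213201 = -0.432077 / 0.213201 = -2.027

-2.027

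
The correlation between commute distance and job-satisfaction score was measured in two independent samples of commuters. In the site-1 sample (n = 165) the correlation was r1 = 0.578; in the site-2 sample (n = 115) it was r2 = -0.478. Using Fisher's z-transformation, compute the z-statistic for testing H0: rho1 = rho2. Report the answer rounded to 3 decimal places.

9.601

z1 = atanh(0.578) = 0.659454,  z2 = atanh(-0.478) = -0.520389
SE = √(1/(n1−3) + 1/(n2−3)) = √(1/162 + 1/112) = √(0.0061728 + 0.0089286) = √0.0151014 = 0.122888
z = (z1 − z2)/SE = (0.659454 − (-0.520389)) / 0.122888 = 1.179843 / 0.122888 = 9.601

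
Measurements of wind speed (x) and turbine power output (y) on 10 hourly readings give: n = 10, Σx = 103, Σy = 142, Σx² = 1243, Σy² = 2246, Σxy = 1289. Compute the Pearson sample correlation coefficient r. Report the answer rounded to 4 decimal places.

-0.8490

S_xy = nΣxy − ΣxΣy = 10·1289 − 103·142 = 12890 − 14626 = -1736
S_xx = nΣx² − (Σx)² = 10·1243 − 103² = 12430 − 10609 = 1821
S_yy = nΣy² − (Σy)² = 10·2246 − 142² = 22460 − 20164 = 2296
r = S_xy / √(S_xx·S_yy) = -1736 / √(1821·2296) = -1736 / √4181016 = -1736 / 2044.7533 = -0.8490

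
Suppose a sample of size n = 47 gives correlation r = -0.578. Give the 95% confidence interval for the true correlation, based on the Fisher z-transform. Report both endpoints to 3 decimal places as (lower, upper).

Fisher z: z_r = atanh(r) = ½·ln((1+(-0.578))/(1−(-0.578))) = -0.659454
SE(z) = 1/√(n−3) = 1/√44 = 0.150756
95% ⇒ z* = 1.960; margin = 1.960·0.150756 = 0.295482
CI on z-scale: (-0.954936, -0.363972)
Back-transform: tanh(-0.954936) = -0.742010, tanh(-0.363972) = -0.348708

(-0.742, -0.349)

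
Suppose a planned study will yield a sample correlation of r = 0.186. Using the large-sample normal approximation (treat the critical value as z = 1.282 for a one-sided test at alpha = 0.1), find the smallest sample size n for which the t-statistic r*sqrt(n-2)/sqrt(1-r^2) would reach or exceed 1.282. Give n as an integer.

Need r·√(n−2)/√(1−r²) ≥ 1.282
√(n−2) ≥ 1.282·√(1−0.034596) / 0.186 = 1.282·0.982550 / 0.186 = 6.7722
n−2 ≥ 45.8627  ⇒  n ≥ 47.8627
Smallest integer n = 48

48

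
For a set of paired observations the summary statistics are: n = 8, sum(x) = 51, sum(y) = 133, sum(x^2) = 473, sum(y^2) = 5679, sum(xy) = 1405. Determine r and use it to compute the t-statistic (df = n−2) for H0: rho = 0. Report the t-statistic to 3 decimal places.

Numerator: nΣxy − (Σx)(Σy) = 8·1405 − (51)(133) = 4457
Denominator: √[(nΣx²−(Σx)²)(nΣy²−(Σy)²)]
  nΣx²−(Σx)² = 8·473 − 2601 = 1183;  nΣy²−(Σy)² = 8·5679 − 17689 = 27743
  √(1183·27743) = √32819969 = 5728.8715
r = 4457 / 5728.8715 = 0.7780
t = r·√(n−2)/√(1−r²) = 0.7780·√6 / √(1−0.605284) = 1.905703 / 0.628264 = 3.033

3.033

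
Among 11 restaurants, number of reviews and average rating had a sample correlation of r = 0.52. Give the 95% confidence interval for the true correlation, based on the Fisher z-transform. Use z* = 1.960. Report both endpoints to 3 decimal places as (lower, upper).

(-0.116, 0.854)

Fisher z: z_r = atanh(r) = ½·ln((1+0.52)/(1−0.52)) = 0.576340
SE(z) = 1/√(n−3) = 1/√8 = 0.353553
95% ⇒ z* = 1.960; margin = 1.960·0.353553 = 0.692964
CI on z-scale: (-0.116624, 1.269304)
Back-transform: tanh(-0.116624) = -0.116098, tanh(1.269304) = 0.853609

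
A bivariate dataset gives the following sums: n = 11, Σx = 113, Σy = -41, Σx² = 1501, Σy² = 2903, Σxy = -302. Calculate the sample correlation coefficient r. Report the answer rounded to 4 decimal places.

S_xy = nΣxy − ΣxΣy = 11·(-302) − 113·(-41) = -3322 − (-4633) = 1311
S_xx = nΣx² − (Σx)² = 11·1501 − 113² = 16511 − 12769 = 3742
S_yy = nΣy² − (Σy)² = 11·2903 − (-41)² = 31933 − 1681 = 30252
r = S_xy / √(S_xx·S_yy) = 1311 / √(3742·30252) = 1311 / √113202984 = 1311 / 10639.6891 = 0.1232

0.1232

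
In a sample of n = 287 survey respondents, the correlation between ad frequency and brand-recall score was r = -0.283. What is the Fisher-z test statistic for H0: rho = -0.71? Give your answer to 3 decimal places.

Fisher z: atanh(-0.283) = -0.290940, atanh(-0.71) = -0.887184
z = (z_r − z_0)·√(n−3) = (-0.290940 − (-0.887184))·√284 = 0.596244 · 16.852300 = 10.048

10.048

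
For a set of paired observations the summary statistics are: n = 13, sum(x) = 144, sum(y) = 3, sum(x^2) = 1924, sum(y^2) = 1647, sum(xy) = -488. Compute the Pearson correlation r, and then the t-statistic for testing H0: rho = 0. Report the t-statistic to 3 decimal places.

-3.328

S_xy = nΣxy − ΣxΣy = 13·(-488) − 144·3 = -6344 − 432 = -6776
S_xx = nΣx² − (Σx)² = 13·1924 − 144² = 25012 − 20736 = 4276
S_yy = nΣy² − (Σy)² = 13·1647 − 3² = 21411 − 9 = 21402
r = S_xy / √(S_xx·S_yy) = -6776 / √(4276·21402) = -6776 / √91514952 = -6776 / 9566.3448 = -0.7083
t = r·√(n−2)/√(1−r²) = -0.7083·√11 / √(1−0.501689) = -2.349165 / 0.705911 = -3.328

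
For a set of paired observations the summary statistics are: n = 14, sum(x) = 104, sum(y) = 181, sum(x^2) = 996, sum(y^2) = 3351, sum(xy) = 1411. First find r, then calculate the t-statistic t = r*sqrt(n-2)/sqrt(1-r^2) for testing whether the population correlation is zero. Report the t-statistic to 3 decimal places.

S_xy = nΣxy − ΣxΣy = 14·1411 − 104·181 = 19754 − 18824 = 930
S_xx = nΣx² − (Σx)² = 14·996 − 104² = 13944 − 10816 = 3128
S_yy = nΣy² − (Σy)² = 14·3351 − 181² = 46914 − 32761 = 14153
r = S_xy / √(S_xx·S_yy) = 930 / √(3128·14153) = 930 / √44270584 = 930 / 6653.6144 = 0.1398
t = r·√(n−2)/√(1−r²) = 0.1398·√12 / √(1−0.019544) = 0.484281 / 0.990180 = 0.489

0.489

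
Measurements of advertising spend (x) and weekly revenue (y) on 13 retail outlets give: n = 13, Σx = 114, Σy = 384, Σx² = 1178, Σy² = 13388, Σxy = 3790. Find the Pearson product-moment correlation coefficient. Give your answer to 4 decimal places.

0.6998

Numerator: nΣxy − (Σx)(Σy) = 13·3790 − (114)(384) = 5494
Denominator: √[(nΣx²−(Σx)²)(nΣy²−(Σy)²)]
  nΣx²−(Σx)² = 13·1178 − 12996 = 2318;  nΣy²−(Σy)² = 13·13388 − 147456 = 26588
  √(2318·26588) = √61630984 = 7850.5404
r = 5494 / 7850.5404 = 0.6998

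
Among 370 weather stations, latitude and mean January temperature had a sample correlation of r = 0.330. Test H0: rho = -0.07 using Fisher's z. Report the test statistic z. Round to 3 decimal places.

7.911

Fisher z: atanh(0.330) = 0.342828, atanh(-0.07) = -0.070115
z = (z_r − z_0)·√(n−3) = (0.342828 − (-0.070115))·√367 = 0.412943 · 19.157244 = 7.911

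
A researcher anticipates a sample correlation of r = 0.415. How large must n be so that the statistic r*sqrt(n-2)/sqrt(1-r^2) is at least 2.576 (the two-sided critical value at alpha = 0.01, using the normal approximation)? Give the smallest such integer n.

r√(n−2)/√(1−r²) ≥ 2.576  ⇔  n−2 ≥ (2.576)²·(1−r²)/r²
(1−r²)/r² = (1−0.172225)/0.172225 = 4.8064
n ≥ 2 + 6.635776·4.8064 = 2 + 31.8942 = 33.8942
⌈33.8942⌉ = 34

34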